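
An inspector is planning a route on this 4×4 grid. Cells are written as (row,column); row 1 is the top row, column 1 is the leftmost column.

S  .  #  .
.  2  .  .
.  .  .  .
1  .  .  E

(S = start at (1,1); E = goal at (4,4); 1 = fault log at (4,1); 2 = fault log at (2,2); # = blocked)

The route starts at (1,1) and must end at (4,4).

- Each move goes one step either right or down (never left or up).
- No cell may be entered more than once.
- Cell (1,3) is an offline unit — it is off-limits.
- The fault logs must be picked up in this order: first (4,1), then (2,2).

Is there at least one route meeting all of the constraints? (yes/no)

(2,2) lies above (4,1), so going from (4,1) to (2,2) would need an upward move — but moves only go right/down, so (4,1) cannot be visited before (2,2).

no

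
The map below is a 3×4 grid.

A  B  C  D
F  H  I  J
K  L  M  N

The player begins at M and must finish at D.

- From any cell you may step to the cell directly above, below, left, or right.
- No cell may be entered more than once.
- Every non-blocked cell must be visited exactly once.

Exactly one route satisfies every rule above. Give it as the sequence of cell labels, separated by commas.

Need to visit all 12 open cells exactly once, starting at M and ending at D.
Cell N has only two open neighbours (J and M), so the path must pass straight through it: one of those is the cell it's entered from and the other is where it exits.
Route from M: right to N, up to J, 2× left (reaching H), down to L, left to K, 2× up (reaching A), 3× right (reaching D) — 11 moves in all.
Check: all 12 open cells covered.

M, N, J, I, H, L, K, F, A, B, C, D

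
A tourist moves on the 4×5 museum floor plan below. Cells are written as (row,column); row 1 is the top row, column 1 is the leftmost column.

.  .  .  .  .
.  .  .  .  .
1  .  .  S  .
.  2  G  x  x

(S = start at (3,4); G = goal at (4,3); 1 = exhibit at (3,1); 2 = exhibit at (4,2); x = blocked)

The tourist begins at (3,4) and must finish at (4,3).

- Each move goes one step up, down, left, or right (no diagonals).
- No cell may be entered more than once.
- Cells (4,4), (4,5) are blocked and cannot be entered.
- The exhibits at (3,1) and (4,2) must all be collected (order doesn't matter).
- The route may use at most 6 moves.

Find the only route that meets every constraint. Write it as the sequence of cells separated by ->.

Any route must reach (3,1) and (4,2) and still end at (4,3) within 6 moves, so the order of the required stops is forced.
Route from (3,4): 3× left (reaching (3,1)), down to (4,1), 2× right (reaching (4,3)) — 6 moves in all.
Check: all required cells visited; 6 ≤ 6 moves.

(3,4) -> (3,3) -> (3,2) -> (3,1) -> (4,1) -> (4,2) -> (4,3)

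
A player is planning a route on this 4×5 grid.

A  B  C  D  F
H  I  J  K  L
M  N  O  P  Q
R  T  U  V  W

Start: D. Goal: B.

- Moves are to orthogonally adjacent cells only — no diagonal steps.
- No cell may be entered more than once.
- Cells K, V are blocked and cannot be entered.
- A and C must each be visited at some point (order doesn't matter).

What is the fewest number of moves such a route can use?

Any route passes through A and C in some order between D and B. Summing Manhattan distances along each leg and taking the cheapest ordering (D → C → A → B) gives a lower bound of 1 + 2 + 1 = 4 moves.
The shortest route satisfying every rule uses 6 moves: D → C → J → I → H → A → B.
The bound of 4 isn't tight here; checking systematically, no route of length 4 through 5 satisfies every constraint, so 6 is the minimum.

6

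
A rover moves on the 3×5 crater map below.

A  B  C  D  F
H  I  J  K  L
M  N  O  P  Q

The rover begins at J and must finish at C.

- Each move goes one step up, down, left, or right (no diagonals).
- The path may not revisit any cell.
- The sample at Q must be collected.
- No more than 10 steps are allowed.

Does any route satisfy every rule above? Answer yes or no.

One route that works: J → O → P → Q → L → F → D → C.

yes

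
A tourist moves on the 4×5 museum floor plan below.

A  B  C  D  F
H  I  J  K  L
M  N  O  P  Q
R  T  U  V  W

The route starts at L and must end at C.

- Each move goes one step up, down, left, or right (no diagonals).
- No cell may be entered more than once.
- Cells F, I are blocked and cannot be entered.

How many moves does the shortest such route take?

The Manhattan distance from L to C is |2−1| + |5−3| = 3, so at least 3 moves are needed.
A route of 3 moves achieves this: L → K → D → C.
Since 3 matches the lower bound, it is optimal.

3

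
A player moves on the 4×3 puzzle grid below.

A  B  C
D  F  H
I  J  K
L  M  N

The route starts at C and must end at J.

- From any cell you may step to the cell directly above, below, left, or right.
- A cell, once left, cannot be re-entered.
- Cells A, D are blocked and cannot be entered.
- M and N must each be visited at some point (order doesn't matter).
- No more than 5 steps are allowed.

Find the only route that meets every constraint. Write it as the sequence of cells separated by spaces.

C H K N M J

The 5-move cap with required stops at M, N leaves no slack for detours.
Route from C: down 3 to N, left 1 to M, up 1 to J — 5 moves in all.
Check: all required cells visited; 5 ≤ 5 moves.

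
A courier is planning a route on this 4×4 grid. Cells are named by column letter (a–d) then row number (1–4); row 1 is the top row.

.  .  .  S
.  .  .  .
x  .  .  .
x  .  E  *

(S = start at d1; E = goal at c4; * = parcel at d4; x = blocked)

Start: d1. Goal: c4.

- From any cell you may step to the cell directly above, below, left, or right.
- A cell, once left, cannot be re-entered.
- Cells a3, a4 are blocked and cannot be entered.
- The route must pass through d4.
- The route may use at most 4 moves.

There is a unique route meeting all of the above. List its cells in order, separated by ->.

The 4-move cap with required stops at d4 leaves no slack for detours.
Route from d1: 3× down (reaching d4), left to c4 — 4 moves in all.
Check: all required cells visited; 4 ≤ 4 moves.

d1 -> d2 -> d3 -> d4 -> c4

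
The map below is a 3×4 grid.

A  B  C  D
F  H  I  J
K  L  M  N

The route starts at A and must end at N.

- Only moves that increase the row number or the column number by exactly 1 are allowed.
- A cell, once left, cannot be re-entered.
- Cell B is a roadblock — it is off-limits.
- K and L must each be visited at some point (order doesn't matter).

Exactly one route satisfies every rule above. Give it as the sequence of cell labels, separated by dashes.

A - F - K - L - M - N

Moves only go right or down, so the column and row indices never decrease.
Route from A: down 2 to K, right 3 to N — 5 moves in all.
Check: all required cells visited.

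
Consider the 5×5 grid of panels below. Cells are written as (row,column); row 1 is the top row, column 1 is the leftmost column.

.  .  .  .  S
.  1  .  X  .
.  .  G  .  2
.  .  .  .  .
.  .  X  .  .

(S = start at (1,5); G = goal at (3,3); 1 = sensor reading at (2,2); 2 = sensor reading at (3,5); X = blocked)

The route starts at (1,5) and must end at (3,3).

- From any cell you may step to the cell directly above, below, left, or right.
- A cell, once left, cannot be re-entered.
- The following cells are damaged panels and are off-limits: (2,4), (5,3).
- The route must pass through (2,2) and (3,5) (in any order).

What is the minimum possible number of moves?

Any route passes through (2,2) and (3,5) in some order between (1,5) and (3,3). Summing Manhattan distances along each leg and taking the cheapest ordering ((1,5) → (3,5) → (2,2) → (3,3)) gives a lower bound of 2 + 4 + 2 = 8 moves.
The shortest route satisfying every rule uses 10 moves: (1,5) → (2,5) → (3,5) → (4,5) → (4,4) → (4,3) → (4,2) → (3,2) → (2,2) → (2,3) → (3,3).
The bound of 8 isn't tight here; checking systematically, no route of length 8 through 9 satisfies every constraint, so 10 is the minimum.

10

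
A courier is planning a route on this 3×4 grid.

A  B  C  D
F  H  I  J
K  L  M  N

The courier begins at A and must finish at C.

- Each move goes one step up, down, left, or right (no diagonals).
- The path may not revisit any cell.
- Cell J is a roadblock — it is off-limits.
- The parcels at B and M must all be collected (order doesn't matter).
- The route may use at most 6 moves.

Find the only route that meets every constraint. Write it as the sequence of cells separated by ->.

A -> B -> H -> L -> M -> I -> C

Any route must reach B and M and still end at C within 6 moves, so the order of the required stops is forced.
Route from A: right 1 to B, down 2 to L, right 1 to M, up 2 to C — 6 moves in all.
Check: all required cells visited; 6 ≤ 6 moves.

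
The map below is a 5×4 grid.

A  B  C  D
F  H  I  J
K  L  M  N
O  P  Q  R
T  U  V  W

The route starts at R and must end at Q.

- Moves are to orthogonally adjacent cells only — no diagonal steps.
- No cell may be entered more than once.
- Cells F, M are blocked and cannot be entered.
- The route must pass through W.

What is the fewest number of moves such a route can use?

3

Any route passes through W somewhere between R and Q. Summing Manhattan distances along the two legs (R → W → Q) gives a lower bound of 1 + 2 = 3 moves.
A route of 3 moves achieves this: R → W → V → Q.
Since 3 matches the lower bound, it is optimal.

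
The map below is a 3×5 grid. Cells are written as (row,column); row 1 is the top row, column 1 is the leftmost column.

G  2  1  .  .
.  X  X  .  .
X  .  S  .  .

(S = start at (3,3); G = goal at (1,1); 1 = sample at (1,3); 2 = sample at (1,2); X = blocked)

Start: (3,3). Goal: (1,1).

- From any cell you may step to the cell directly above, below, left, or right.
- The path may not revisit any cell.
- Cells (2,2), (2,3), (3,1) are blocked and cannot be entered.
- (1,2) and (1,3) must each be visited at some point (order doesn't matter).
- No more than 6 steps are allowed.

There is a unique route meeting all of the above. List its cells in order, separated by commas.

The budget equals the shortest possible length, so every move has to be on a shortest route through the required cells.
Route from (3,3): right 1 to (3,4), up 2 to (1,4), left 3 to (1,1) — 6 moves in all.
Check: all required cells visited; 6 ≤ 6 moves.

(3,3), (3,4), (2,4), (1,4), (1,3), (1,2), (1,1)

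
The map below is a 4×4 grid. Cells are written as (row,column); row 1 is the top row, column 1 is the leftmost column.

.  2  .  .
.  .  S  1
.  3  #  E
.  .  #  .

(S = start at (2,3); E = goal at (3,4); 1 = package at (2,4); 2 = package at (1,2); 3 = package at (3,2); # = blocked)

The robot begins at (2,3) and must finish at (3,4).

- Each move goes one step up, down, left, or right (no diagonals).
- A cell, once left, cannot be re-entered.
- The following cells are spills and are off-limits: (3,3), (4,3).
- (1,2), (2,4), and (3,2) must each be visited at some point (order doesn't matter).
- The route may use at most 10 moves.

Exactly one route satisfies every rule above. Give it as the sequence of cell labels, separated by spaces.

(2,3) (2,2) (3,2) (3,1) (2,1) (1,1) (1,2) (1,3) (1,4) (2,4) (3,4)

Any route must reach (1,2), (2,4), and (3,2) and still end at (3,4) within 10 moves, so the order of the required stops is forced.
Route from (2,3): left to (2,2), down to (3,2), left to (3,1), 2× up (reaching (1,1)), 3× right (reaching (1,4)), 2× down (reaching (3,4)) — 10 moves in all.
Check: all required cells visited; 10 ≤ 10 moves.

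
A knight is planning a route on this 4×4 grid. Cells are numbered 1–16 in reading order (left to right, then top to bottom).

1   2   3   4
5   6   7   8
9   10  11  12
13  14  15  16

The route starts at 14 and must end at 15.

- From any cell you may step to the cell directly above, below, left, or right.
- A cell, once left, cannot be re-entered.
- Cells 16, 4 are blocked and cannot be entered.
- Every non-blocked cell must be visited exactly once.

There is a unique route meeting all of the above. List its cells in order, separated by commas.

14, 13, 9, 10, 6, 5, 1, 2, 3, 7, 8, 12, 11, 15

Need to visit all 14 open cells exactly once, starting at 14 and ending at 15.
Route from 14: left 1 to 13, up 1 to 9, right 1 to 10, up 1 to 6, left 1 to 5, up 1 to 1, right 2 to 3, down 1 to 7, right 1 to 8, down 1 to 12, left 1 to 11, down 1 to 15 — 13 moves in all.
Check: all 14 open cells covered.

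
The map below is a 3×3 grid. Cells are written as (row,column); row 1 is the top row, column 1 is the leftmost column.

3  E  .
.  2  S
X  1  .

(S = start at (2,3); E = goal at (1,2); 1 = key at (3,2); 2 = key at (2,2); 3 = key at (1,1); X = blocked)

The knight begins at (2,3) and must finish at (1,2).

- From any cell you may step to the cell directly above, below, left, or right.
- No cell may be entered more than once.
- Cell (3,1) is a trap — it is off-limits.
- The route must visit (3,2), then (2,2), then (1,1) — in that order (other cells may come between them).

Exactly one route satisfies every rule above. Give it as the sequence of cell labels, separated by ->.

(2,3) -> (3,3) -> (3,2) -> (2,2) -> (2,1) -> (1,1) -> (1,2)

The waypoints must appear in the order (3,2), (2,2), (1,1), with no cell reused.
Route from (2,3): down 1 to (3,3), left 1 to (3,2), up 1 to (2,2), left 1 to (2,1), up 1 to (1,1), right 1 to (1,2) — 6 moves in all.
Check: order respected (1 at step 2, 2 at step 3, 3 at step 5).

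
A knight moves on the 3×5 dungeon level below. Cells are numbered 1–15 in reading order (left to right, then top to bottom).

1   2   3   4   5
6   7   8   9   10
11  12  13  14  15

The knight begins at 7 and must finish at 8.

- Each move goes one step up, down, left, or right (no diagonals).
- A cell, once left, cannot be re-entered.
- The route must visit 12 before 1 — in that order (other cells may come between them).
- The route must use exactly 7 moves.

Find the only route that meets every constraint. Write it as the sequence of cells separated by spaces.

7 12 11 6 1 2 3 8

The waypoints must appear in the order 12, 1, with no cell reused.
Route from 7: down to 12, left to 11, 2× up (reaching 1), 2× right (reaching 3), down to 8 — 7 moves in all.
Check: order respected (12 at step 1, 1 at step 4); 7 moves as required.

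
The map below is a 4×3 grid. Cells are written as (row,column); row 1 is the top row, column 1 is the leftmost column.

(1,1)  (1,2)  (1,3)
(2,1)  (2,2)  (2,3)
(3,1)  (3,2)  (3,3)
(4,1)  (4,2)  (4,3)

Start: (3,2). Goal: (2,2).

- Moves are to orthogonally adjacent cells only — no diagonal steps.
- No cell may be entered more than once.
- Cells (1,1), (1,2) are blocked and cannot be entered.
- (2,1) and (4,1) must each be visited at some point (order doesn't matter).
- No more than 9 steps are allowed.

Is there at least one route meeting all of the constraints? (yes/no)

yes

One route that works: (3,2) → (4,2) → (4,1) → (3,1) → (2,1) → (2,2).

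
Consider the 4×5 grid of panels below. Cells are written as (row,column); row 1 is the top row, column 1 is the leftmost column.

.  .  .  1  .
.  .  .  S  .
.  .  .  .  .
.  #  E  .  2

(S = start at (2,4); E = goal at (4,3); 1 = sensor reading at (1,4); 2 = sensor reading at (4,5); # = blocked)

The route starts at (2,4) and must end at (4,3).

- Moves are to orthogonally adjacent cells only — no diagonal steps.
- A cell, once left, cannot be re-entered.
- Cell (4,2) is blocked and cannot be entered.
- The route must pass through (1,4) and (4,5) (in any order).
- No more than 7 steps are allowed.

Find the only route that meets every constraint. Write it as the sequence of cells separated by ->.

The 7-move cap with required stops at (1,4), (4,5) leaves no slack for detours.
Route from (2,4): up to (1,4), right to (1,5), 3× down (reaching (4,5)), 2× left (reaching (4,3)) — 7 moves in all.
Check: all required cells visited; 7 ≤ 7 moves.

(2,4) -> (1,4) -> (1,5) -> (2,5) -> (3,5) -> (4,5) -> (4,4) -> (4,3)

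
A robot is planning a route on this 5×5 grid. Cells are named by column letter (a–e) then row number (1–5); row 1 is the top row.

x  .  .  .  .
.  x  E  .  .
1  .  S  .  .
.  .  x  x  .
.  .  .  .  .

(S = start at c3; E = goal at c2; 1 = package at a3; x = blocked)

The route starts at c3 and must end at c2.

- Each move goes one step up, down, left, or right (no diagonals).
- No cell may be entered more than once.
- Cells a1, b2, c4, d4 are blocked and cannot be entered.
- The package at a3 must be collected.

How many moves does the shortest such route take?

13

Any route passes through a3 somewhere between c3 and c2. Summing Manhattan distances along the two legs (c3 → a3 → c2) gives a lower bound of 2 + 3 = 5 moves.
The shortest route satisfying every rule uses 13 moves: c3 → b3 → a3 → a4 → a5 → b5 → c5 → d5 → e5 → e4 → e3 → e2 → d2 → c2.
The bound of 5 isn't tight here; checking systematically, no route of length 5 through 12 satisfies every constraint (on a 4-connected grid the length of any start-to-goal walk has the same parity as the Manhattan bound, so only lengths 5, 7, 9, … need checking), so 13 is the minimum.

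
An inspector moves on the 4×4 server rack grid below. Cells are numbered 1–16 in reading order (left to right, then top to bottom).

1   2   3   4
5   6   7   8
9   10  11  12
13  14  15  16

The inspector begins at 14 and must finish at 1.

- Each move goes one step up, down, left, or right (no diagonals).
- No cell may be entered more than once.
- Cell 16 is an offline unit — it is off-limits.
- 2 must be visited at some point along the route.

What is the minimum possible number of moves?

Any route passes through 2 somewhere between 14 and 1. Summing Manhattan distances along the two legs (14 → 2 → 1) gives a lower bound of 3 + 1 = 4 moves.
A route of 4 moves achieves this: 14 → 10 → 6 → 2 → 1.
Since 4 matches the lower bound, it is optimal.

4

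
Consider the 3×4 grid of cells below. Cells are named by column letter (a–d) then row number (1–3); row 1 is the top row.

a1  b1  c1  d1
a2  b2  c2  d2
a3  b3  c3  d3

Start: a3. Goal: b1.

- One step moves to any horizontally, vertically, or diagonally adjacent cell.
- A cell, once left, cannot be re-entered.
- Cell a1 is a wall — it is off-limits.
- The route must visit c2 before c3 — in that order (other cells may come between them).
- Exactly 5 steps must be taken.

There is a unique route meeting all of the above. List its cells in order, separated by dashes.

a3 - b3 - c2 - c3 - b2 - b1

The waypoints must appear in the order c2, c3, with no cell reused.
Route from a3: right to b3, up-right to c2, down to c3, up-left to b2, up to b1 — 5 moves in all.
Check: order respected (c2 at step 2, c3 at step 3); 5 moves as required.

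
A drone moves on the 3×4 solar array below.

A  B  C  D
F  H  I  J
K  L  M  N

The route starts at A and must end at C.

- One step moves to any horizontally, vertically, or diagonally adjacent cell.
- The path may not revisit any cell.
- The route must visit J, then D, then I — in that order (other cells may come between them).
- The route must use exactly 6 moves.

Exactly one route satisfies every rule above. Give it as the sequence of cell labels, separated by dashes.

The waypoints must appear in the order J, D, I, with no cell reused.
Route from A: down-right 2 to M, up-right 1 to J, up 1 to D, down-left 1 to I, up 1 to C — 6 moves in all.
Check: order respected (J at step 3, D at step 4, I at step 5); 6 moves as required.

A - H - M - J - D - I - C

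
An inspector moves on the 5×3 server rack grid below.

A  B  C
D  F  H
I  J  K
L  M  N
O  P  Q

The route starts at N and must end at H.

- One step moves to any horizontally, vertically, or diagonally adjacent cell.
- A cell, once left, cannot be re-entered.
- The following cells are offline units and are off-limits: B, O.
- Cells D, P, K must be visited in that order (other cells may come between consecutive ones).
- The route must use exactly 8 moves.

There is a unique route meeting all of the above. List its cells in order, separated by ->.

The waypoints must appear in the order D, P, K, with no cell reused.
Route from N: 2× up-left (reaching D), 2× down (reaching L), down-right to P, up to M, up-right to K, up to H — 8 moves in all.
Check: order respected (D at step 2, P at step 5, K at step 7); 8 moves as required.

N -> J -> D -> I -> L -> P -> M -> K -> H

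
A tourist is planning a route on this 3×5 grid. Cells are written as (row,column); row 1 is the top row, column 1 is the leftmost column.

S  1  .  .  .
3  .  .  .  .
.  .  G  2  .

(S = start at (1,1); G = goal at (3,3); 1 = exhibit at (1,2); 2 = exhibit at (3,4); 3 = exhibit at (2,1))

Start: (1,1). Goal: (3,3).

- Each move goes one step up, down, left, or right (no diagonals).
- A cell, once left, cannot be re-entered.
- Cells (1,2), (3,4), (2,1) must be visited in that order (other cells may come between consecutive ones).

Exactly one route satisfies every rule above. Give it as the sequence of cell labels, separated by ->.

(1,1) -> (1,2) -> (1,3) -> (1,4) -> (1,5) -> (2,5) -> (3,5) -> (3,4) -> (2,4) -> (2,3) -> (2,2) -> (2,1) -> (3,1) -> (3,2) -> (3,3)

The waypoints must appear in the order (1,2), (3,4), (2,1), with no cell reused.
Route from (1,1): right 4 to (1,5), down 2 to (3,5), left 1 to (3,4), up 1 to (2,4), left 3 to (2,1), down 1 to (3,1), right 2 to (3,3) — 14 moves in all.
Check: order respected (1 at step 1, 2 at step 7, 3 at step 11).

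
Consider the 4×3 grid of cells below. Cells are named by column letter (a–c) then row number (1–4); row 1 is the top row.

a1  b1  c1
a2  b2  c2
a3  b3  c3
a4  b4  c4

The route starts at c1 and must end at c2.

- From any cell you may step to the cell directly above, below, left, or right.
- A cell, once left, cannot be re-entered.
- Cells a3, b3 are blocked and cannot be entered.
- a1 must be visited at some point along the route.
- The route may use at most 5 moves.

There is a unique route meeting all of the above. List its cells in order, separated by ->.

c1 -> b1 -> a1 -> a2 -> b2 -> c2

Any route must reach a1 and still end at c2 within 5 moves, so the order of the required stops is forced.
Route from c1: left 2 to a1, down 1 to a2, right 2 to c2 — 5 moves in all.
Check: all required cells visited; 5 ≤ 5 moves.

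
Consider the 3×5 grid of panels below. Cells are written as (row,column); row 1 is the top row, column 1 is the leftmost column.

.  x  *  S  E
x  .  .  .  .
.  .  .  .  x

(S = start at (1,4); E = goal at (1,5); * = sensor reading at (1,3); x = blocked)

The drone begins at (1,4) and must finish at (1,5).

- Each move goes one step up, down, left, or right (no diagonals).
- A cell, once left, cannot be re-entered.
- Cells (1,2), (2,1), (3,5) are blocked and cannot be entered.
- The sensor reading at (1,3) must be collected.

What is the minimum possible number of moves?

Any route passes through (1,3) somewhere between (1,4) and (1,5). Summing Manhattan distances along the two legs ((1,4) → (1,3) → (1,5)) gives a lower bound of 1 + 2 = 3 moves.
The shortest route satisfying every rule uses 5 moves: (1,4) → (1,3) → (2,3) → (2,4) → (2,5) → (1,5).
The bound of 3 isn't tight here; checking systematically, no route of length 3 through 4 satisfies every constraint, so 5 is the minimum.

5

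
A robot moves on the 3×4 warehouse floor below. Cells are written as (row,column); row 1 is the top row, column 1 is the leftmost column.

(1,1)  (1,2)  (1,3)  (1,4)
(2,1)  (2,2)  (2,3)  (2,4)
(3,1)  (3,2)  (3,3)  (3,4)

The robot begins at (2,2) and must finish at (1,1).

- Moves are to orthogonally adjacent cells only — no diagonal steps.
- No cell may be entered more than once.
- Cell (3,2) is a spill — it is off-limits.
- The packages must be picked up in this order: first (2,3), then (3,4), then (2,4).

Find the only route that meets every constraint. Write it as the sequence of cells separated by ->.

(2,2) -> (2,3) -> (3,3) -> (3,4) -> (2,4) -> (1,4) -> (1,3) -> (1,2) -> (1,1)

The waypoints must appear in the order (2,3), (3,4), (2,4), with no cell reused.
Route from (2,2): right 1 to (2,3), down 1 to (3,3), right 1 to (3,4), up 2 to (1,4), left 3 to (1,1) — 8 moves in all.
Check: order respected ((2,3) at step 1, (3,4) at step 3, (2,4) at step 4).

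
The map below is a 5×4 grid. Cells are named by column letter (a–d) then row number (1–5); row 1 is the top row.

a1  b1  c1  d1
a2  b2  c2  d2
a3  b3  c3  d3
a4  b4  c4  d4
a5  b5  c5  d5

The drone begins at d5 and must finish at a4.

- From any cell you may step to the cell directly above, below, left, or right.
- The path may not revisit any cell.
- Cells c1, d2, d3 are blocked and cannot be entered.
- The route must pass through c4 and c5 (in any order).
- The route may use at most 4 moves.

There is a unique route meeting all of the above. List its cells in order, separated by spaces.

Any route must reach c4 and c5 and still end at a4 within 4 moves, so the order of the required stops is forced.
Route from d5: left 1 to c5, up 1 to c4, left 2 to a4 — 4 moves in all.
Check: all required cells visited; 4 ≤ 4 moves.

d5 c5 c4 b4 a4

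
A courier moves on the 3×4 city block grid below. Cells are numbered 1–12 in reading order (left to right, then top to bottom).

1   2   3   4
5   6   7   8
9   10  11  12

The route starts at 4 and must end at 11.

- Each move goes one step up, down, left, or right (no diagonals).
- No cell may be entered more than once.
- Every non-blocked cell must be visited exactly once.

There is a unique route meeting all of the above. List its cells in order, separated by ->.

4 -> 3 -> 2 -> 1 -> 5 -> 9 -> 10 -> 6 -> 7 -> 8 -> 12 -> 11

Need to visit all 12 open cells exactly once, starting at 4 and ending at 11.
Cell 1 has only two open neighbours (5 and 2), so the path must pass straight through it: one of those is the cell it's entered from and the other is where it exits.
Route from 4: 3× left (reaching 1), 2× down (reaching 9), right to 10, up to 6, 2× right (reaching 8), down to 12, left to 11 — 11 moves in all.
Check: all 12 open cells covered.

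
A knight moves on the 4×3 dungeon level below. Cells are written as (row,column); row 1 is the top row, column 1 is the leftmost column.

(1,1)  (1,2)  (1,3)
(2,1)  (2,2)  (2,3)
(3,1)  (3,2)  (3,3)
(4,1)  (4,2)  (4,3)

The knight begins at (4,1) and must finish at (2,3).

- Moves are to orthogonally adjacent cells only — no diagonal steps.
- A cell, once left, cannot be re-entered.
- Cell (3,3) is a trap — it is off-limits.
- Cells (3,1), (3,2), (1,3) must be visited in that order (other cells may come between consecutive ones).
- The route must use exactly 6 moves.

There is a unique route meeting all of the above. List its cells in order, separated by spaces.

(4,1) (3,1) (3,2) (2,2) (1,2) (1,3) (2,3)

The waypoints must appear in the order (3,1), (3,2), (1,3), with no cell reused.
Route from (4,1): up to (3,1), right to (3,2), 2× up (reaching (1,2)), right to (1,3), down to (2,3) — 6 moves in all.
Check: order respected ((3,1) at step 1, (3,2) at step 2, (1,3) at step 5); 6 moves as required.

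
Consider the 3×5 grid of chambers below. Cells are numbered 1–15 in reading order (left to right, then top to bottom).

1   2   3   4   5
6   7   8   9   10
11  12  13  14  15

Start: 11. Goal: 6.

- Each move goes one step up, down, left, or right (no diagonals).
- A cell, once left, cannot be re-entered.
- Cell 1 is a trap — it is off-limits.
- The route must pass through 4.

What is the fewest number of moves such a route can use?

Any route passes through 4 somewhere between 11 and 6. Summing Manhattan distances along the two legs (11 → 4 → 6) gives a lower bound of 5 + 4 = 9 moves.
A route of 9 moves achieves this: 11 → 12 → 13 → 8 → 9 → 4 → 3 → 2 → 7 → 6.
Since 9 matches the lower bound, it is optimal.

9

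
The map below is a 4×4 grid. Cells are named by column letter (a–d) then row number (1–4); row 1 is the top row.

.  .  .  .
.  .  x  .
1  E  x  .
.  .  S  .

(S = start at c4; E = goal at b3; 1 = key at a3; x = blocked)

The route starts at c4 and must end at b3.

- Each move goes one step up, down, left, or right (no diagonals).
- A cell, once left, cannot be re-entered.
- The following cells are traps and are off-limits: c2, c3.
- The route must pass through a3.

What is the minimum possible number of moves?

4

Any route passes through a3 somewhere between c4 and b3. Summing Manhattan distances along the two legs (c4 → a3 → b3) gives a lower bound of 3 + 1 = 4 moves.
A route of 4 moves achieves this: c4 → b4 → a4 → a3 → b3.
Since 4 matches the lower bound, it is optimal.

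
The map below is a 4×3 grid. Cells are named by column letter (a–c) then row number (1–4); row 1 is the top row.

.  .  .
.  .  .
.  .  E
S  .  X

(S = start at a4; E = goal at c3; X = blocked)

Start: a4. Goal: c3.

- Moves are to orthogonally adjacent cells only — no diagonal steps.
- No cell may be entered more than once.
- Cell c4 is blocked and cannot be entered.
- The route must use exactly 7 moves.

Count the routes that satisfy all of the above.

7

Need simple routes of exactly 7 moves from a4 to c3 (Manhattan distance 3, so 2 moves are spent on a detour and 2 undoing it).
Enumerating: a4 a3 a2 a1 b1 b2 b3 c3 | a4 a3 a2 a1 b1 b2 c2 c3 | a4 a3 a2 a1 b1 c1 c2 c3 | a4 a3 a2 b2 b1 c1 c2 c3 | a4 a3 b3 b2 b1 c1 c2 c3 | a4 b4 b3 b2 b1 c1 c2 c3 | a4 b4 b3 a3 a2 b2 c2 c3.
That gives 7 routes.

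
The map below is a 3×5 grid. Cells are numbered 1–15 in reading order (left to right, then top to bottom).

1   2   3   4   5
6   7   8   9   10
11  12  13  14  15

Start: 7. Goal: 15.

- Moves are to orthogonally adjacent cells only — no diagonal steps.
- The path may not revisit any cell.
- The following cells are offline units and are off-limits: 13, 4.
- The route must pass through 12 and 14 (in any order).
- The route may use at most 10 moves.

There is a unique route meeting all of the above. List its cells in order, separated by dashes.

7 - 12 - 11 - 6 - 1 - 2 - 3 - 8 - 9 - 14 - 15

The 10-move cap with required stops at 12, 14 leaves no slack for detours.
Route from 7: down to 12, left to 11, 2× up (reaching 1), 2× right (reaching 3), down to 8, right to 9, down to 14, right to 15 — 10 moves in all.
Check: all required cells visited; 10 ≤ 10 moves.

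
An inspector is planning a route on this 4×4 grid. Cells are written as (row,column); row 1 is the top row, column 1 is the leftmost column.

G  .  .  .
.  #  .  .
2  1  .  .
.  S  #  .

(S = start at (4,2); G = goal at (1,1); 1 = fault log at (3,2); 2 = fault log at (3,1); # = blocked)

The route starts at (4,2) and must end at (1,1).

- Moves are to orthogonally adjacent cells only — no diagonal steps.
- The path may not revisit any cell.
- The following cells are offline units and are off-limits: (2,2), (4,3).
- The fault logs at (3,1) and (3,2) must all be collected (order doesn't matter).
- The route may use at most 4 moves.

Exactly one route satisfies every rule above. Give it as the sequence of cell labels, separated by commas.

(4,2), (3,2), (3,1), (2,1), (1,1)

The budget equals the shortest possible length, so every move has to be on a shortest route through the required cells.
Route from (4,2): up 1 to (3,2), left 1 to (3,1), up 2 to (1,1) — 4 moves in all.
Check: all required cells visited; 4 ≤ 4 moves.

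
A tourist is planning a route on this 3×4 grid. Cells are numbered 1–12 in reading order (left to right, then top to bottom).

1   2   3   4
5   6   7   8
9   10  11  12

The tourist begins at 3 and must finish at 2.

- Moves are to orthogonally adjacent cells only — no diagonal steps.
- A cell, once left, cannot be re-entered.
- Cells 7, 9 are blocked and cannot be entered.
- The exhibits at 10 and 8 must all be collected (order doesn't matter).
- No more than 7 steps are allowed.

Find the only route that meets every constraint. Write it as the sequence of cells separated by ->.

3 -> 4 -> 8 -> 12 -> 11 -> 10 -> 6 -> 2

The budget equals the shortest possible length, so every move has to be on a shortest route through the required cells.
Route from 3: right 1 to 4, down 2 to 12, left 2 to 10, up 2 to 2 — 7 moves in all.
Check: all required cells visited; 7 ≤ 7 moves.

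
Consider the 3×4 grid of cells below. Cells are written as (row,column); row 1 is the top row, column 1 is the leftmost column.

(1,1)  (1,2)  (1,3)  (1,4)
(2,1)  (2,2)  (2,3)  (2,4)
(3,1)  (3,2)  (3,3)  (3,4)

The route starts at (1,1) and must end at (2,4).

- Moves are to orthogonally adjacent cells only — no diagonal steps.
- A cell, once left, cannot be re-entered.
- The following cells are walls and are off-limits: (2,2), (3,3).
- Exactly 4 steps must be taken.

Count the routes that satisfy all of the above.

2

Need simple routes of exactly 4 moves from (1,1) to (2,4) (Manhattan distance 4, so 0 moves are spent on a detour and 0 undoing it).
Enumerating: (1,1) (1,2) (1,3) (2,3) (2,4) | (1,1) (1,2) (1,3) (1,4) (2,4).
That gives 2 routes.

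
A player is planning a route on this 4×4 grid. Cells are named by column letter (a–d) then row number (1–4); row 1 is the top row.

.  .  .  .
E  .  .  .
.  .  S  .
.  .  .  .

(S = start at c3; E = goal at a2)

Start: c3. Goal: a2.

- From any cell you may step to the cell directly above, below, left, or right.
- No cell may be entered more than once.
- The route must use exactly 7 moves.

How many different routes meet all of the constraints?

18

Need simple routes of exactly 7 moves from c3 to a2 (Manhattan distance 3, so 2 moves are spent on a detour and 2 undoing it).
Branch systematically from the start, pruning whenever the remaining move budget drops below the Manhattan distance to a2 or differs from it in parity. Grouping the completions by first move — via c2: 4; via c4: 3; via b3: 1; via d3: 10 — and summing: 4 + 3 + 1 + 10 = 18.
That gives 18 routes.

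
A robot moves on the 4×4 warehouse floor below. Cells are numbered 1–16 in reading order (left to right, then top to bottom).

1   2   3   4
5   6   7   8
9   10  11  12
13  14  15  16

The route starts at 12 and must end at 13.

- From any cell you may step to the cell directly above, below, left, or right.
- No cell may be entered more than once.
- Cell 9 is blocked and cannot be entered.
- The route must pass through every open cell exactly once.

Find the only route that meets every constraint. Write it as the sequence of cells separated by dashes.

12 - 16 - 15 - 11 - 7 - 8 - 4 - 3 - 2 - 1 - 5 - 6 - 10 - 14 - 13

Need to visit all 15 open cells exactly once, starting at 12 and ending at 13.
Cell 16 has only two open neighbours (12 and 15), so the path must pass straight through it: one of those is the cell it's entered from and the other is where it exits.
Route from 12: down 1 to 16, left 1 to 15, up 2 to 7, right 1 to 8, up 1 to 4, left 3 to 1, down 1 to 5, right 1 to 6, down 2 to 14, left 1 to 13 — 14 moves in all.
Check: all 15 open cells covered.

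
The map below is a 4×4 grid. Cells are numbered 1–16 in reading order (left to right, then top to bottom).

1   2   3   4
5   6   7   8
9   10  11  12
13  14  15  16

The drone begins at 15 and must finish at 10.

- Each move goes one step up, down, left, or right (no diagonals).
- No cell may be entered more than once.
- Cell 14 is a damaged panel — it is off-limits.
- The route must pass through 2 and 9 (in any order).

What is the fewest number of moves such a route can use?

8

Any route passes through 2 and 9 in some order between 15 and 10. Summing Manhattan distances along each leg and taking the cheapest ordering (15 → 9 → 2 → 10) gives a lower bound of 3 + 3 + 2 = 8 moves.
A route of 8 moves achieves this: 15 → 11 → 7 → 3 → 2 → 6 → 5 → 9 → 10.
Since 8 matches the lower bound, it is optimal.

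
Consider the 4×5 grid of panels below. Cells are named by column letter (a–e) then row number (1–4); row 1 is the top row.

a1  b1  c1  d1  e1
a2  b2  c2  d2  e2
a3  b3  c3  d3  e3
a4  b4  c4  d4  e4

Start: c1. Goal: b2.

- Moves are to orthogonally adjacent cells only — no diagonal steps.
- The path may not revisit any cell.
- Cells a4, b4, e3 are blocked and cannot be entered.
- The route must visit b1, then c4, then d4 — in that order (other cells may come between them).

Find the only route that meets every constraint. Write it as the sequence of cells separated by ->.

c1 -> b1 -> a1 -> a2 -> a3 -> b3 -> c3 -> c4 -> d4 -> d3 -> d2 -> c2 -> b2

The waypoints must appear in the order b1, c4, d4, with no cell reused.
Route from c1: 2× left (reaching a1), 2× down (reaching a3), 2× right (reaching c3), down to c4, right to d4, 2× up (reaching d2), 2× left (reaching b2) — 12 moves in all.
Check: order respected (b1 at step 1, c4 at step 7, d4 at step 8).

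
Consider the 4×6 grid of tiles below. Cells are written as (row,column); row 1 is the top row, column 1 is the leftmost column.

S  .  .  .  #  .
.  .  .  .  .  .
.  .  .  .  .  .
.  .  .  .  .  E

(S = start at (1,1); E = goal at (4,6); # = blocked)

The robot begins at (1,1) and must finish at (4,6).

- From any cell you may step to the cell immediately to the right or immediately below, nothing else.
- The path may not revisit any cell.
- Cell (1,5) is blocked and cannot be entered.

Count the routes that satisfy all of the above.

A right/down-only route from (1,1) to (4,6) makes exactly 3 down-moves and 5 right-moves in some order.
With no other constraints that would be C(8,3) = 56 routes.
Subtract routes through each blocked cell (inclusion–exclusion for overlaps): − through (1,5): 4 → 52.
That gives 52 routes.

52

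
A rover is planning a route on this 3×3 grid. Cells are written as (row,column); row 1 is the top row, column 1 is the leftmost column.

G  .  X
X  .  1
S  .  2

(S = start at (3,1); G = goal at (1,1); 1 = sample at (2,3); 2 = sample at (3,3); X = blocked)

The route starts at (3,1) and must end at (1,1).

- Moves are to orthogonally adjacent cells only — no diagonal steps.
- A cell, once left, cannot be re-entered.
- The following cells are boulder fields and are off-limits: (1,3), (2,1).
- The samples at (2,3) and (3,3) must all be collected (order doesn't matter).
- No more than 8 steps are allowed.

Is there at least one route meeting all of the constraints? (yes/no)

One route that works: (3,1) → (3,2) → (3,3) → (2,3) → (2,2) → (1,2) → (1,1).

yes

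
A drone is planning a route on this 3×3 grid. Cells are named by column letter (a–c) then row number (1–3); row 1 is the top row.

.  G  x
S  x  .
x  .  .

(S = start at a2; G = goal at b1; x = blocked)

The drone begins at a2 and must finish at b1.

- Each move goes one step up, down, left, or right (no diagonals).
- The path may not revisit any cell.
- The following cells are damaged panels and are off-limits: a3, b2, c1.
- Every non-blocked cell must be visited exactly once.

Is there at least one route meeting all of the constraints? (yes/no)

no

Cell c2 has only one open neighbour but is neither the start nor the goal, so a Hamiltonian route would have to both enter and leave it through the same neighbour — impossible without revisiting.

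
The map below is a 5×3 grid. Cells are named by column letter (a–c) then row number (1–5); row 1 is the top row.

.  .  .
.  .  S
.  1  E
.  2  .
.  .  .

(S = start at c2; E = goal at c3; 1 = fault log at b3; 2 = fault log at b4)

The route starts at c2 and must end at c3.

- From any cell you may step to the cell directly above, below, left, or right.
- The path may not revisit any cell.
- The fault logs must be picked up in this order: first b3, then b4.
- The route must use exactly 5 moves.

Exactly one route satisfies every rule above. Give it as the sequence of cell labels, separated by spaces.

The waypoints must appear in the order b3, b4, with no cell reused.
Route from c2: left to b2, 2× down (reaching b4), right to c4, up to c3 — 5 moves in all.
Check: order respected (1 at step 2, 2 at step 3); 5 moves as required.

c2 b2 b3 b4 c4 c3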